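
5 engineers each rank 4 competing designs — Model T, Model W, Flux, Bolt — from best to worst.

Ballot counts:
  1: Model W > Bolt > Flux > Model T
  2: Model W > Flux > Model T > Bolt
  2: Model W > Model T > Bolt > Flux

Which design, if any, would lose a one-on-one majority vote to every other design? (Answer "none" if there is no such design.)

none

Pairwise majorities:
Model T vs Model W: Model W wins 5–0.
Model T vs Flux: Model T preferred on 2 ballots; Flux wins 3–2.
Model T vs Bolt: 4 to 1, Model T.
Model W vs Flux: 5 to 0, Model W.
Model W vs Bolt: Model W preferred on 1+2+2 = 5 ballots; Model W wins 5–0.
Flux vs Bolt: Bolt wins 3–2.
No design is winless: Model T beats Bolt; Model W beats Model T; Flux beats Model T; Bolt beats Flux. There is no Condorcet loser.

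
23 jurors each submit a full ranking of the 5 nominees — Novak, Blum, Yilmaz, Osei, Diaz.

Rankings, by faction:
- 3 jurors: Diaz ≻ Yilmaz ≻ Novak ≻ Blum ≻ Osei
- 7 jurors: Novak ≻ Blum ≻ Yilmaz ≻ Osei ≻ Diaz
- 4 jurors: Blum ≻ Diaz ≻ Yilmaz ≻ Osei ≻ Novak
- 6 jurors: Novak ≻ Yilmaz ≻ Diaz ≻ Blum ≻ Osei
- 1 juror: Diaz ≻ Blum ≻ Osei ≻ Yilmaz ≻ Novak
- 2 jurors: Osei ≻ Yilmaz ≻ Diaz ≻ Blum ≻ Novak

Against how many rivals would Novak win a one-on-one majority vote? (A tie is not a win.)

Novak against each rival (23 jurors):
Novak vs Blum: 16 to 7, Novak.
Novak–Yilmaz: Novak 13–10.
Novak vs Osei: Novak is ranked higher on 3+7+6 = 16 ballots, Osei on 7. Novak wins 16–7.
Novak vs Diaz: Novak wins 13–10.
Novak beats Blum, Yilmaz, Osei, Diaz — 4 pairwise wins.

4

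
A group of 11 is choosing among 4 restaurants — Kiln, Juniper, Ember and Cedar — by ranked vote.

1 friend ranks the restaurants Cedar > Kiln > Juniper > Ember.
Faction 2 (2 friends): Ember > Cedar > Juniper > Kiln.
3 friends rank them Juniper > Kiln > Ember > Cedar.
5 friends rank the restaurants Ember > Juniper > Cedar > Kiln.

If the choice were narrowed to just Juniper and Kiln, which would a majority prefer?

Ballots ranking Juniper above Kiln: 2 + 3 + 5 = 10.
Ballots ranking Kiln above Juniper: 11 − 10 = 1.
Juniper wins the head-to-head 10–1.

Juniper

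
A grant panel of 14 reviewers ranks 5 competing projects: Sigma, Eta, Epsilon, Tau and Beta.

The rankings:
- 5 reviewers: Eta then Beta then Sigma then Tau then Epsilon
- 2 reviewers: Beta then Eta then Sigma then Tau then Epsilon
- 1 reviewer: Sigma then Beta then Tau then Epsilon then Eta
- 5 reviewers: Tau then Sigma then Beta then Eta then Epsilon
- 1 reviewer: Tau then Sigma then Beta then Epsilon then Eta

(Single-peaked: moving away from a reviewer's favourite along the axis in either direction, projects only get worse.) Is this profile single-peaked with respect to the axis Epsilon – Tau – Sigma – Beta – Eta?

Axis positions: Epsilon=1, Tau=2, Sigma=3, Beta=4, Eta=5.
Bloc 1 (peak Eta at position 5): ranking walks positions 5-4-3-2-1, expanding outward from the peak — single-peaked.
Bloc 2 (peak Beta at position 4): ranking walks positions 4-5-3-2-1, expanding outward from the peak — single-peaked.
Bloc 3 (peak Sigma at position 3): ranking walks positions 3-4-2-1-5, expanding outward from the peak — single-peaked.
Bloc 4 (peak Tau at position 2): ranking walks positions 2-3-4-5-1, expanding outward from the peak — single-peaked.
Bloc 5 (peak Tau at position 2): ranking walks positions 2-3-4-1-5, expanding outward from the peak — single-peaked.
Every ranking is single-peaked on this axis.

yes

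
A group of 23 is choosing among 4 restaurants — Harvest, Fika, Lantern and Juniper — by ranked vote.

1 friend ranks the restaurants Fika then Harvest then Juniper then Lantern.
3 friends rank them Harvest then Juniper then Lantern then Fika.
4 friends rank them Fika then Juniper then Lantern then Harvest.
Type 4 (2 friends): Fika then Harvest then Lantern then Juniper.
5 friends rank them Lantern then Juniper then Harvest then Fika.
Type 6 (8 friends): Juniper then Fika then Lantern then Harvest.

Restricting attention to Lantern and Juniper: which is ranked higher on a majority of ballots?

Juniper

Ballots ranking Lantern above Juniper: 2 + 5 = 7.
Ballots ranking Juniper above Lantern: 23 − 7 = 16.
Juniper wins the head-to-head 16–7.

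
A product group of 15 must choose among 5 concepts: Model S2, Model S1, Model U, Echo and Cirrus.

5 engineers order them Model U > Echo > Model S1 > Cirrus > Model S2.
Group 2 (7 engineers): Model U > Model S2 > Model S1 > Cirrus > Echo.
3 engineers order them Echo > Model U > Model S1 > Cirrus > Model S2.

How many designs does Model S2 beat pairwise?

Model S2 against each rival (15 engineers):
Model S2 vs Model S1: 7 to 8, Model S1.
Model S2 vs Model U: Model S2 preferred on 0 ballots; Model U wins 15–0.
Model S2 vs Echo: Model S2 is ranked higher on 7 ballots, Echo on 8. Echo wins 8–7.
Model S2 vs Cirrus: Model S2 is ranked higher on 7 ballots, Cirrus on 8. Cirrus wins 8–7.
Model S2 beats no one; loses to Model S1, Model U, Echo, Cirrus — 0 pairwise wins.

0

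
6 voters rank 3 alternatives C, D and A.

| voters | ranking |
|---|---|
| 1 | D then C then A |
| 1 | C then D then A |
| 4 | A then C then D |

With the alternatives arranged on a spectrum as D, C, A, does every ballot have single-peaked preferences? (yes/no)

Axis positions: D=1, C=2, A=3.
Group 1 (peak D at position 1): ranking walks positions 1-2-3, expanding outward from the peak — single-peaked.
Group 2 (peak C at position 2): ranking walks positions 2-1-3, expanding outward from the peak — single-peaked.
Group 3 (peak A at position 3): ranking walks positions 3-2-1, expanding outward from the peak — single-peaked.
Every ranking is single-peaked on this axis.

yes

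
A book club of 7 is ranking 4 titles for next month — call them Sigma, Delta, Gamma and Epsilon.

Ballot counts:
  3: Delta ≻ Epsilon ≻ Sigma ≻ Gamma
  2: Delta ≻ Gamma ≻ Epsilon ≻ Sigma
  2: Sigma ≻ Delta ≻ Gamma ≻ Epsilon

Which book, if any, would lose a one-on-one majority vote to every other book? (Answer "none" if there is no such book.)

Pairwise majorities:
Sigma vs Delta: Delta wins 5–2.
Sigma vs Gamma: 5 to 2, Sigma.
Sigma vs Epsilon: Epsilon, 5–2.
Delta vs Gamma: 7 to 0, Delta.
Delta–Epsilon: Delta 7–0.
Gamma vs Epsilon: Gamma, 4–3.
No book is winless: Sigma beats Gamma; Delta beats Sigma; Gamma beats Epsilon; Epsilon beats Sigma. There is no Condorcet loser.

none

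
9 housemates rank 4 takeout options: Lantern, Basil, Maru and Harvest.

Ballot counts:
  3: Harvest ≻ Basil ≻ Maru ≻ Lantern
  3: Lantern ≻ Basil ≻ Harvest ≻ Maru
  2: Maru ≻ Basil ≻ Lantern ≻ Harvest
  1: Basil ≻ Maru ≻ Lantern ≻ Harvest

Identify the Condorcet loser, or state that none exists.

none

Pairwise majorities:
Lantern vs Basil: Basil wins 6–3.
Lantern vs Maru: 3 for Lantern, 6 for Maru — Maru by 6–3.
Lantern–Harvest: Lantern 6–3.
Basil vs Maru: Basil, 7–2.
Basil vs Harvest: Basil wins 6–3.
Maru–Harvest: Harvest 6–3.
Each restaurant has at least one pairwise win (Lantern beats Harvest; Basil beats Lantern; Maru beats Lantern; Harvest beats Maru) — no Condorcet loser.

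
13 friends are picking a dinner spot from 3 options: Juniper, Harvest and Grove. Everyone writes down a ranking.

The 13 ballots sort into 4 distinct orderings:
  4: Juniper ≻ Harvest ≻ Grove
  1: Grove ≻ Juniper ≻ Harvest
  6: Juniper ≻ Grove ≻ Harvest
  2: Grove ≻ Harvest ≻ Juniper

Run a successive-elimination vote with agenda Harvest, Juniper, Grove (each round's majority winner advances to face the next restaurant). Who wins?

Round 1: Harvest vs Juniper — 2–11, Juniper advances.
Round 2: Juniper vs Grove — 10–3, Juniper advances.
Juniper survives the agenda.

Juniper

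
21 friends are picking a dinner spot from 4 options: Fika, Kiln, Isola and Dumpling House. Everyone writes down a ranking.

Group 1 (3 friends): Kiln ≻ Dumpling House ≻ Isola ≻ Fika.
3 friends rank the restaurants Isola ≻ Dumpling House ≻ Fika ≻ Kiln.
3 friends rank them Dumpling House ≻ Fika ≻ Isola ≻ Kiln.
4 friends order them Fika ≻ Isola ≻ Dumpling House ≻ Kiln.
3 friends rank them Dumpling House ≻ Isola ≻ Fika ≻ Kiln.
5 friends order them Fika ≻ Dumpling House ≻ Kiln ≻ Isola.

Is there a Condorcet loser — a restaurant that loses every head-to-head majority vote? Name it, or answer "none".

Kiln

Head-to-head results (21 friends):
Fika vs Kiln: Fika is ranked higher on 3+3+4+3+5 = 18 ballots, Kiln on 3. Fika wins 18–3.
Fika vs Isola: 3+4+5 = 12 for Fika, 9 for Isola — Fika by 12–9.
Fika vs Dumpling House: Dumpling House wins 12–9.
Kiln vs Isola: 3+5 = 8 for Kiln, 13 for Isola — Isola by 13–8.
Kiln vs Dumpling House: Dumpling House wins 18–3.
Isola–Dumpling House: Dumpling House 14–7.
Kiln is beaten in every head-to-head and is the Condorcet loser.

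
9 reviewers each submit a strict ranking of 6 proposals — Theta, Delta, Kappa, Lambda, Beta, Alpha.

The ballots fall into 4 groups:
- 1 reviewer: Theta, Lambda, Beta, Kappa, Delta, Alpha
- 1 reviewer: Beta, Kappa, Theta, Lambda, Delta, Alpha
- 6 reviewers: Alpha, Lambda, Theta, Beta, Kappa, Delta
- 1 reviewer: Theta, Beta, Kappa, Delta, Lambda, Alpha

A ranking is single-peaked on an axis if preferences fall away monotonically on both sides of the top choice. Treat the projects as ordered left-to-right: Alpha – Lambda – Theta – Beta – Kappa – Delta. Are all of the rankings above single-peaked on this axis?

Axis positions: Alpha=1, Lambda=2, Theta=3, Beta=4, Kappa=5, Delta=6.
Group 1 (peak Theta at position 3): ranking walks positions 3-2-4-5-6-1, expanding outward from the peak — single-peaked.
Group 2 (peak Beta at position 4): ranking walks positions 4-5-3-2-6-1, expanding outward from the peak — single-peaked.
Group 3 (peak Alpha at position 1): ranking walks positions 1-2-3-4-5-6, expanding outward from the peak — single-peaked.
Group 4 (peak Theta at position 3): ranking walks positions 3-4-5-6-2-1, expanding outward from the peak — single-peaked.
Every ranking is single-peaked on this axis.

yes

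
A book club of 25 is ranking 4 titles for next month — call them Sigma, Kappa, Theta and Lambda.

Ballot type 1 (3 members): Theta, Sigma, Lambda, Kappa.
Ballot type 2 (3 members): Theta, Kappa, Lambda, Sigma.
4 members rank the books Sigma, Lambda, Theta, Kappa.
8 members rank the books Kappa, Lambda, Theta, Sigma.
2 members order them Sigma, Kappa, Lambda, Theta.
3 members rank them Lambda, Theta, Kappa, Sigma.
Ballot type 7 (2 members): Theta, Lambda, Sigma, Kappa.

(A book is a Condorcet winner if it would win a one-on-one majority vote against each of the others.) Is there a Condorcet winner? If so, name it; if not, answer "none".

Head-to-head results (25 members):
Sigma vs Kappa: Kappa wins 14–11.
Sigma vs Theta: Sigma is ranked higher on 4+2 = 6 ballots, Theta on 19. Theta wins 19–6.
Sigma–Lambda: Lambda 16–9.
Kappa vs Theta: Theta wins 15–10.
Kappa vs Lambda: 3+8+2 = 13 for Kappa, 12 for Lambda — Kappa by 13–12.
Theta–Lambda: Lambda 17–8.
Every book loses at least once (Sigma loses to Kappa; Kappa loses to Theta; Theta loses to Lambda; Lambda loses to Kappa). The majority relation contains the cycle Kappa > Lambda > Theta > Kappa, so there is no Condorcet winner.

none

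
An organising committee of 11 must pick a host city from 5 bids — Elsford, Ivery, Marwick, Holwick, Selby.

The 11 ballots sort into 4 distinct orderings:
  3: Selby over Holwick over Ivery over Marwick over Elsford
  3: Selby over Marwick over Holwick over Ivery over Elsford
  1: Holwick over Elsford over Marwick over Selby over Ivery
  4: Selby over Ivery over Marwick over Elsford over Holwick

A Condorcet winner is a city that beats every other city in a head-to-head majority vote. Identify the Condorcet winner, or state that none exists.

Selby

Pairwise majorities:
Elsford vs Ivery: 1 for Elsford, 10 for Ivery — Ivery by 10–1.
Elsford vs Marwick: 1 for Elsford, 10 for Marwick — Marwick by 10–1.
Elsford–Holwick: Holwick 7–4.
Elsford vs Selby: Selby, 10–1.
Ivery vs Marwick: 7 to 4, Ivery.
Ivery vs Holwick: Holwick wins 7–4.
Ivery vs Selby: Ivery preferred on 0 ballots; Selby wins 11–0.
Marwick vs Holwick: Marwick preferred on 3+4 = 7 ballots; Marwick wins 7–4.
Marwick vs Selby: Selby wins 10–1.
Holwick vs Selby: Holwick is ranked higher on 1 ballot, Selby on 10. Selby wins 10–1.
Selby beats each of Elsford, Ivery, Marwick, Holwick — Selby is the Condorcet winner.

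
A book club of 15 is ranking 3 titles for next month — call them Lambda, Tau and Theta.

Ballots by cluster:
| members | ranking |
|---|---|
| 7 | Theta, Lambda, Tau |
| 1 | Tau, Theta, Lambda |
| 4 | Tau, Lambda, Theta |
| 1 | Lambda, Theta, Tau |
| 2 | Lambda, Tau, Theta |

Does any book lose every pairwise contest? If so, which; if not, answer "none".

Pairwise majorities:
Lambda vs Tau: Lambda is ranked higher on 7+1+2 = 10 ballots, Tau on 5. Lambda wins 10–5.
Lambda vs Theta: Theta, 8–7.
Tau vs Theta: Theta, 8–7.
Tau loses to every other book — it is the Condorcet loser.

Tau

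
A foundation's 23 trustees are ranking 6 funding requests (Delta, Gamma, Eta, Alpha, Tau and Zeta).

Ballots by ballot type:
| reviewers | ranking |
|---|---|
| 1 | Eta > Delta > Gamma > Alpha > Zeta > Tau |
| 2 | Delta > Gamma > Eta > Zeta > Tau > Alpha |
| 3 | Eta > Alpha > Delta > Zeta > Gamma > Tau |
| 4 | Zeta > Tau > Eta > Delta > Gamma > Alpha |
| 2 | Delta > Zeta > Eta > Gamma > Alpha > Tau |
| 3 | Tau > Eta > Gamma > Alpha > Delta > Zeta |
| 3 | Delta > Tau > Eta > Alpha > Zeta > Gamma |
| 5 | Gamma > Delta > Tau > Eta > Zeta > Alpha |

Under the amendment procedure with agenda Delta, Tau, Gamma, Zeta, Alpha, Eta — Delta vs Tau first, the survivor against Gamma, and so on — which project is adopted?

Round 1: Delta vs Tau — 16–7, Delta advances.
Round 2: Delta vs Gamma — 15–8, Delta advances.
Round 3: Delta vs Zeta — 19–4, Delta advances.
Round 4: Delta vs Alpha — 17–6, Delta advances.
Round 5: Delta vs Eta — 12–11, Delta advances.
The agenda winner is Delta.

Delta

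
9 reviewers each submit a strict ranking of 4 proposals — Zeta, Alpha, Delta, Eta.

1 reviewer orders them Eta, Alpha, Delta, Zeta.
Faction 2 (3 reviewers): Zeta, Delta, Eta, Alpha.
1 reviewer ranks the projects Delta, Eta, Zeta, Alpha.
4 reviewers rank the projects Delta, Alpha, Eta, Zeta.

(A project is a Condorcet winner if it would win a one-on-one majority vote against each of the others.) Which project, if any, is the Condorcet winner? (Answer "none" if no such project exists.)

Pairwise majorities:
Zeta–Alpha: Alpha 5–4.
Zeta–Delta: Delta 6–3.
Zeta vs Eta: Eta wins 6–3.
Alpha–Delta: Delta 8–1.
Alpha–Eta: Eta 5–4.
Delta vs Eta: Delta, 8–1.
Delta beats each of Zeta, Alpha, Eta — Delta is the Condorcet winner.

Delta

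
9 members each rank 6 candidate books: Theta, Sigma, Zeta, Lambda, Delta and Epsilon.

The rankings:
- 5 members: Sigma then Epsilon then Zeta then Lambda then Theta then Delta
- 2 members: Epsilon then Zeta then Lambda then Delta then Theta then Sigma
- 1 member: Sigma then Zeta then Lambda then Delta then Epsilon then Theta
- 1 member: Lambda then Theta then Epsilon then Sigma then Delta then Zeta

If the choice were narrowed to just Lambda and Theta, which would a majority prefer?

Ballots ranking Lambda above Theta: 5 + 2 + 1 + 1 = 9.
Ballots ranking Theta above Lambda: 9 − 9 = 0.
Lambda wins the head-to-head 9–0.

Lambda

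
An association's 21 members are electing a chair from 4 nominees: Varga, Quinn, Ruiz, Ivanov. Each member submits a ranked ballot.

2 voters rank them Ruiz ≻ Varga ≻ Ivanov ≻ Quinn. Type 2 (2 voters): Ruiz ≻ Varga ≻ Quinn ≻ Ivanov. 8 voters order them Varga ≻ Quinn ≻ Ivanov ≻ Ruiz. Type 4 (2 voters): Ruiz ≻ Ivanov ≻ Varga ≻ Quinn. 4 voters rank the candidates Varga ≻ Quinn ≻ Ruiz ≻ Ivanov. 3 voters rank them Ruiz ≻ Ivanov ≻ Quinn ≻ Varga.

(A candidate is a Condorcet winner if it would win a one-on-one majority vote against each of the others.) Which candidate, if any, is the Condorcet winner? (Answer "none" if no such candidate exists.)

Varga

Pairwise majorities:
Varga vs Quinn: Varga, 18–3.
Varga–Ruiz: Varga 12–9.
Varga–Ivanov: Varga 16–5.
Quinn vs Ruiz: Quinn wins 12–9.
Quinn–Ivanov: Quinn 14–7.
Ruiz vs Ivanov: Ruiz wins 13–8.
Varga defeats every rival head-to-head and is the Condorcet winner.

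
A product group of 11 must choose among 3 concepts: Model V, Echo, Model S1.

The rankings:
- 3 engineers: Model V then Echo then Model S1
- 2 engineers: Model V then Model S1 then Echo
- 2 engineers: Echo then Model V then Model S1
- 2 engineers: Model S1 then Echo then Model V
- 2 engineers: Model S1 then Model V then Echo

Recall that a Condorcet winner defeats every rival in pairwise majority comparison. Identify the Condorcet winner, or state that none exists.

Check each pair by majority over 11 ballots:
Model V–Echo: Model V 7–4.
Model V vs Model S1: Model V wins 7–4.
Echo vs Model S1: Model S1, 6–5.
Model V defeats every rival head-to-head and is the Condorcet winner.

Model V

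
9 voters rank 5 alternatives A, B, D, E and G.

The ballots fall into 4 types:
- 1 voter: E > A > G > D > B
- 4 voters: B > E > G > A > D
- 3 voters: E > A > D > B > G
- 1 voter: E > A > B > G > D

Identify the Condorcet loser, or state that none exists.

Head-to-head results (9 voters):
A vs B: A preferred on 1+3+1 = 5 ballots; A wins 5–4.
A vs D: A wins 9–0.
A–E: E 9–0.
A–G: A 5–4.
B vs D: B, 5–4.
B–E: E 5–4.
B vs G: 8 to 1, B.
D vs E: E, 9–0.
D vs G: G wins 6–3.
E vs G: E, 9–0.
Only D has no wins; D is the Condorcet loser.

D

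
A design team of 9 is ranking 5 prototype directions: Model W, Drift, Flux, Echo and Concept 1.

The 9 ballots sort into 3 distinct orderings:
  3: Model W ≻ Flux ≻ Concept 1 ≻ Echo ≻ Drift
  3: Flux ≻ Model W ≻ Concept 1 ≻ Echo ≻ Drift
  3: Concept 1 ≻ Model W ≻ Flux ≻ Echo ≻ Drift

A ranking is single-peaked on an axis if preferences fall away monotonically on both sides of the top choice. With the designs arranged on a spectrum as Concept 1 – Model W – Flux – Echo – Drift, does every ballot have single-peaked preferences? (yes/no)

yes

Axis positions: Concept 1=1, Model W=2, Flux=3, Echo=4, Drift=5.
Cluster 1 (peak Model W at position 2): ranking walks positions 2-3-1-4-5, expanding outward from the peak — single-peaked.
Cluster 2 (peak Flux at position 3): ranking walks positions 3-2-1-4-5, expanding outward from the peak — single-peaked.
Cluster 3 (peak Concept 1 at position 1): ranking walks positions 1-2-3-4-5, expanding outward from the peak — single-peaked.
Every ranking is single-peaked on this axis.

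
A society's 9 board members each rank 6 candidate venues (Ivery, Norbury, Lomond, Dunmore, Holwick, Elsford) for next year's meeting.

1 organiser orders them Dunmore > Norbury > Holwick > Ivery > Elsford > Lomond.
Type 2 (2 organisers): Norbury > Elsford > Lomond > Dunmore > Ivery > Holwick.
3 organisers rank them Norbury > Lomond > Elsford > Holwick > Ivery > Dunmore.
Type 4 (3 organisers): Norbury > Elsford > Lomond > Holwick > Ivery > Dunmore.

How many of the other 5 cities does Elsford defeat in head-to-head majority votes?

Elsford against each rival (9 organisers):
Elsford vs Ivery: Elsford wins 8–1.
Elsford vs Norbury: Elsford is ranked higher on 0 ballots, Norbury on 9. Norbury wins 9–0.
Elsford vs Lomond: Elsford is ranked higher on 1+2+3 = 6 ballots, Lomond on 3. Elsford wins 6–3.
Elsford vs Dunmore: 8 to 1, Elsford.
Elsford vs Holwick: Elsford wins 8–1.
Elsford beats Ivery, Lomond, Dunmore, Holwick; loses to Norbury — 4 pairwise wins.

4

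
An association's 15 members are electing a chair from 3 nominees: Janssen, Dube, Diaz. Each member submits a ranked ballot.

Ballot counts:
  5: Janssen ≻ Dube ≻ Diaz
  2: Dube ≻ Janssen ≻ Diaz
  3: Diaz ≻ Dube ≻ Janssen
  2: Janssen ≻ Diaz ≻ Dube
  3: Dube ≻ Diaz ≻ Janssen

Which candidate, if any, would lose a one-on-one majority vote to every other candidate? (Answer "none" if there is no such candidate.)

Head-to-head results (15 voters):
Janssen vs Dube: 5+2 = 7 for Janssen, 8 for Dube — Dube by 8–7.
Janssen vs Diaz: 9 to 6, Janssen.
Dube vs Diaz: Dube, 10–5.
Only Diaz has no wins; Diaz is the Condorcet loser.

Diaz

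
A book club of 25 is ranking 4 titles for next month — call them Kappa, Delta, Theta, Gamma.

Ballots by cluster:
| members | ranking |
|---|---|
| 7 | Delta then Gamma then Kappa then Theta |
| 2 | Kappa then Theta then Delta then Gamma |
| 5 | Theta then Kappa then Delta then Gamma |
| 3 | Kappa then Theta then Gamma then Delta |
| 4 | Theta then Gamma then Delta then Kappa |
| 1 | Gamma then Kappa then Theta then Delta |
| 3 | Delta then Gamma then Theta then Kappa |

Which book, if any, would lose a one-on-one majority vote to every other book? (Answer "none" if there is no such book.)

none

Pairwise majorities:
Kappa vs Delta: Delta wins 14–11.
Kappa vs Theta: Kappa wins 13–12.
Kappa–Gamma: Gamma 15–10.
Delta vs Theta: 10 to 15, Theta.
Delta vs Gamma: 17 to 8, Delta.
Theta vs Gamma: Theta, 14–11.
Every book wins at least one matchup (Kappa beats Theta; Delta beats Kappa; Theta beats Delta; Gamma beats Kappa), so there is no Condorcet loser.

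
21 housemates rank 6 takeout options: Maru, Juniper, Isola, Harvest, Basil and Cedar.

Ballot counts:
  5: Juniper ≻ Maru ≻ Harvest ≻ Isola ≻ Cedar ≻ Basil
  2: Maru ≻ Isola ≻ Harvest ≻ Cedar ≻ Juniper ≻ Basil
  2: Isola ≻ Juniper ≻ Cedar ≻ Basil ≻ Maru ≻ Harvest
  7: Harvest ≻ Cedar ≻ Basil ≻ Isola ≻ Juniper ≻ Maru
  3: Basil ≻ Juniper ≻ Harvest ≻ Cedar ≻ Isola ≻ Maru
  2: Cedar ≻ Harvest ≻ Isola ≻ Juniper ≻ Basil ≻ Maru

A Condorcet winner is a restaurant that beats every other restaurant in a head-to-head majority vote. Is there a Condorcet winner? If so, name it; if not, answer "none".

Check each pair by majority over 21 ballots:
Maru vs Juniper: 2 for Maru, 19 for Juniper — Juniper by 19–2.
Maru–Isola: Isola 14–7.
Maru vs Harvest: 9 to 12, Harvest.
Maru vs Basil: Basil, 14–7.
Maru vs Cedar: 7 to 14, Cedar.
Juniper vs Isola: Isola wins 13–8.
Juniper vs Harvest: Harvest wins 11–10.
Juniper vs Basil: Juniper, 11–10.
Juniper–Cedar: Cedar 11–10.
Isola vs Harvest: 2+2 = 4 for Isola, 17 for Harvest — Harvest by 17–4.
Isola vs Basil: Isola, 11–10.
Isola vs Cedar: 5+2+2 = 9 for Isola, 12 for Cedar — Cedar by 12–9.
Harvest vs Basil: 5+2+7+2 = 16 for Harvest, 5 for Basil — Harvest by 16–5.
Harvest vs Cedar: Harvest, 17–4.
Basil vs Cedar: Cedar, 18–3.
Harvest beats each of Maru, Juniper, Isola, Basil, Cedar — Harvest is the Condorcet winner.

Harvest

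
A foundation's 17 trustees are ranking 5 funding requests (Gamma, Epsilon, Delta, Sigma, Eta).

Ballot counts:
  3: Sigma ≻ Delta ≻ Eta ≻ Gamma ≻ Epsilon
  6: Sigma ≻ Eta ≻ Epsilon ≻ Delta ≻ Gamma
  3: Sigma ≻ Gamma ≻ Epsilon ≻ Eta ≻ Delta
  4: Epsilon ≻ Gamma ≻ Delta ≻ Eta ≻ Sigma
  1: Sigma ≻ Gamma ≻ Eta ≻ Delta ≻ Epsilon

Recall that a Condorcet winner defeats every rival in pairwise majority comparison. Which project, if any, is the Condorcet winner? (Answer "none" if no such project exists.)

Check each pair by majority over 17 ballots:
Gamma vs Epsilon: Gamma is ranked higher on 3+3+1 = 7 ballots, Epsilon on 10. Epsilon wins 10–7.
Gamma vs Delta: 8 to 9, Delta.
Gamma vs Sigma: 4 to 13, Sigma.
Gamma vs Eta: Gamma is ranked higher on 3+4+1 = 8 ballots, Eta on 9. Eta wins 9–8.
Epsilon vs Delta: 13 to 4, Epsilon.
Epsilon vs Sigma: 4 to 13, Sigma.
Epsilon vs Eta: Epsilon preferred on 3+4 = 7 ballots; Eta wins 10–7.
Delta vs Sigma: Delta is ranked higher on 4 ballots, Sigma on 13. Sigma wins 13–4.
Delta vs Eta: 3+4 = 7 for Delta, 10 for Eta — Eta by 10–7.
Sigma vs Eta: Sigma is ranked higher on 3+6+3+1 = 13 ballots, Eta on 4. Sigma wins 13–4.
Sigma defeats every rival head-to-head and is the Condorcet winner.

Sigma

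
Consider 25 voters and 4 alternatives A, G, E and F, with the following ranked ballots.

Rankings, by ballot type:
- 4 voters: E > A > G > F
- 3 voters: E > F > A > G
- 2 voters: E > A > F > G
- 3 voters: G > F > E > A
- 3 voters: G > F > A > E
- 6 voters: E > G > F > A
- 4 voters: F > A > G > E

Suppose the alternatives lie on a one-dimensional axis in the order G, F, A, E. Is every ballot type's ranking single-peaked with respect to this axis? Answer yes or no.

no

Axis positions: G=1, F=2, A=3, E=4.
Ballot type 1: ranking walks positions 4-3-1-2; G is ranked above F even though F lies between G and the peak E on the axis — preferences dip and rise again. Not single-peaked.
Ballot type 2: ranking walks positions 4-2-3-1; F is ranked above A even though A lies between F and the peak E on the axis — preferences dip and rise again. Not single-peaked.
Ballot type 3 (peak E at position 4): ranking walks positions 4-3-2-1, expanding outward from the peak — single-peaked.
Ballot type 4: ranking walks positions 1-2-4-3; E is ranked above A even though A lies between E and the peak G on the axis — preferences dip and rise again. Not single-peaked.
Ballot type 5 (peak G at position 1): ranking walks positions 1-2-3-4, expanding outward from the peak — single-peaked.
Ballot type 6: ranking walks positions 4-1-2-3; G is ranked above A even though A lies between G and the peak E on the axis — preferences dip and rise again. Not single-peaked.
Ballot type 7 (peak F at position 2): ranking walks positions 2-3-1-4, expanding outward from the peak — single-peaked.
Ballot type 1 violates single-peakedness, so the profile is not single-peaked on this axis.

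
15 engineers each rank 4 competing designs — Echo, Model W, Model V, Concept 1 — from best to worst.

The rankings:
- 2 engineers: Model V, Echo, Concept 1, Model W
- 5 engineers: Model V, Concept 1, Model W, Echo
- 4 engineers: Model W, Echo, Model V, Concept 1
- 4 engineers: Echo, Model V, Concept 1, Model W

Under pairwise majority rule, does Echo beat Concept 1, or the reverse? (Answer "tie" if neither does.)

Ballots ranking Echo above Concept 1: 2 + 4 + 4 = 10.
Ballots ranking Concept 1 above Echo: 15 − 10 = 5.
Echo wins the head-to-head 10–5.

Echo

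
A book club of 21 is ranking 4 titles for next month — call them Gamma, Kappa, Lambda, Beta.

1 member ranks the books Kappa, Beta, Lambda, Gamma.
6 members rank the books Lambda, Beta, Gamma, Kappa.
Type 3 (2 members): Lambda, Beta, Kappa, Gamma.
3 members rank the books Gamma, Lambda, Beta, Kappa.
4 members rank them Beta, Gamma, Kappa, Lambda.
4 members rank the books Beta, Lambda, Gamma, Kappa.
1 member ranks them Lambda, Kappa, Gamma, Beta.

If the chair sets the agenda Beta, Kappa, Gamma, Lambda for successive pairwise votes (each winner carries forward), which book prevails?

Lambda

Round 1: Beta vs Kappa — 19–2, Beta advances.
Round 2: Beta vs Gamma — 17–4, Beta advances.
Round 3: Beta vs Lambda — 9–12, Lambda advances.
The agenda winner is Lambda.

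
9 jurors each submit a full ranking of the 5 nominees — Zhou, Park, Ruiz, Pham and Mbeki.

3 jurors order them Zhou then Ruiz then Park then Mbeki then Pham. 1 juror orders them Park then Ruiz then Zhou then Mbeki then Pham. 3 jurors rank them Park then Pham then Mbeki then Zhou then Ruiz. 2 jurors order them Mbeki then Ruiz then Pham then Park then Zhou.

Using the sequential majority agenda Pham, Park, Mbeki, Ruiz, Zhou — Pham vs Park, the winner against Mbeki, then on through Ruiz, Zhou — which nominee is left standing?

Round 1: Pham vs Park — 2–7, Park advances.
Round 2: Park vs Mbeki — 7–2, Park advances.
Round 3: Park vs Ruiz — 4–5, Ruiz advances.
Round 4: Ruiz vs Zhou — 3–6, Zhou advances.
Zhou survives the agenda.

Zhou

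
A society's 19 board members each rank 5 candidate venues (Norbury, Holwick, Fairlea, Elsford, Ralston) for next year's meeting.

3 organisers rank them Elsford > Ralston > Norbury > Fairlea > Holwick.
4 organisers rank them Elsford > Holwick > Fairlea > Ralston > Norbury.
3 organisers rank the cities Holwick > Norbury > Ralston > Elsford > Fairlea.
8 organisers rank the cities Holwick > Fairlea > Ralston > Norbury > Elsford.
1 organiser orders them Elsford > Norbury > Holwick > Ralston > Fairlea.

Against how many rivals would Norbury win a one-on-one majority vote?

1

Norbury against each rival (19 organisers):
Norbury–Holwick: Holwick 15–4.
Norbury–Fairlea: Fairlea 12–7.
Norbury vs Elsford: Norbury, 11–8.
Norbury–Ralston: Ralston 15–4.
Norbury beats Elsford; loses to Holwick, Fairlea, Ralston — 1 pairwise win.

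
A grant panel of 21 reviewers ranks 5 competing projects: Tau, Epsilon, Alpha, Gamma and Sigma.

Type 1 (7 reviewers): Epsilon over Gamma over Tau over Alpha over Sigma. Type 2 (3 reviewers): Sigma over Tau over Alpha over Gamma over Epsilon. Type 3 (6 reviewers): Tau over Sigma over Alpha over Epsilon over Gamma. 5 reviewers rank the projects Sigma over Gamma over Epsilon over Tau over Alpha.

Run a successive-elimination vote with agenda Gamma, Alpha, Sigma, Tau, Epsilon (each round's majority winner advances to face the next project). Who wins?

Epsilon

Round 1: Gamma vs Alpha — 12–9, Gamma advances.
Round 2: Gamma vs Sigma — 7–14, Sigma advances.
Round 3: Sigma vs Tau — 8–13, Tau advances.
Round 4: Tau vs Epsilon — 9–12, Epsilon advances.
The agenda winner is Epsilon.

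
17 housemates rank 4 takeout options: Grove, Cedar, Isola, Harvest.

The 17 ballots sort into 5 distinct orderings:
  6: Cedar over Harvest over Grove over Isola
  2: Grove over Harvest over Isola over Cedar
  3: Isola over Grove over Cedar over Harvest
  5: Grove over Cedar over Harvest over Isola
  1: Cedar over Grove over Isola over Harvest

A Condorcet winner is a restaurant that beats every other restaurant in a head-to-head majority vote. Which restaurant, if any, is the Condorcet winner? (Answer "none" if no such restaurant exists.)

Pairwise majorities:
Grove–Cedar: Grove 10–7.
Grove–Isola: Grove 14–3.
Grove vs Harvest: Grove wins 11–6.
Cedar vs Isola: Cedar, 12–5.
Cedar vs Harvest: Cedar wins 15–2.
Isola vs Harvest: Harvest, 13–4.
Only Grove has no losses; Grove is the Condorcet winner.

Grove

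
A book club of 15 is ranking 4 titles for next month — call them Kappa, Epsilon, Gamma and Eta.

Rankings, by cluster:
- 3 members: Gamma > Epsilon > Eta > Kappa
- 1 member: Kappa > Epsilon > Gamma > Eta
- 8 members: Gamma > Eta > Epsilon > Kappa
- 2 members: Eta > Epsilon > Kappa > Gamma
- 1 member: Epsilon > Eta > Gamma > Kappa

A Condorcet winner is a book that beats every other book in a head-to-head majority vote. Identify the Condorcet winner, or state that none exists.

Pairwise majorities:
Kappa vs Epsilon: 1 for Kappa, 14 for Epsilon — Epsilon by 14–1.
Kappa vs Gamma: 1+2 = 3 for Kappa, 12 for Gamma — Gamma by 12–3.
Kappa vs Eta: 1 for Kappa, 14 for Eta — Eta by 14–1.
Epsilon vs Gamma: 4 to 11, Gamma.
Epsilon vs Eta: Epsilon is ranked higher on 3+1+1 = 5 ballots, Eta on 10. Eta wins 10–5.
Gamma vs Eta: Gamma is ranked higher on 3+1+8 = 12 ballots, Eta on 3. Gamma wins 12–3.
Only Gamma has no losses; Gamma is the Condorcet winner.

Gamma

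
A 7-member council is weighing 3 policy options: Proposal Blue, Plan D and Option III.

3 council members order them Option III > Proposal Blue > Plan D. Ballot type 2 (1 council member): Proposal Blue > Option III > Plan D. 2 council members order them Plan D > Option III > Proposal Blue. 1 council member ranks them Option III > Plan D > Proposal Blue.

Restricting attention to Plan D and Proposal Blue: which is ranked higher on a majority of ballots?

Proposal Blue

Ballots ranking Plan D above Proposal Blue: 2 + 1 = 3.
Ballots ranking Proposal Blue above Plan D: 7 − 3 = 4.
Proposal Blue wins the head-to-head 4–3.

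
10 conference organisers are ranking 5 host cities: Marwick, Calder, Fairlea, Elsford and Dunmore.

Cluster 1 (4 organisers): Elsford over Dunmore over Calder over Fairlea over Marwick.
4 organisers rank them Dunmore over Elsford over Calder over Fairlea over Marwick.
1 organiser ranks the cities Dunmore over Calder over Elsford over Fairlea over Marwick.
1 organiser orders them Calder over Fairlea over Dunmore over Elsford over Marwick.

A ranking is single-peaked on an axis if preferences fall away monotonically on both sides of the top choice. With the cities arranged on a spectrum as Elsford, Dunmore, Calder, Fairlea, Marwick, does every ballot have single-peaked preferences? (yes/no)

yes

Axis positions: Elsford=1, Dunmore=2, Calder=3, Fairlea=4, Marwick=5.
Cluster 1 (peak Elsford at position 1): ranking walks positions 1-2-3-4-5, expanding outward from the peak — single-peaked.
Cluster 2 (peak Dunmore at position 2): ranking walks positions 2-1-3-4-5, expanding outward from the peak — single-peaked.
Cluster 3 (peak Dunmore at position 2): ranking walks positions 2-3-1-4-5, expanding outward from the peak — single-peaked.
Cluster 4 (peak Calder at position 3): ranking walks positions 3-4-2-1-5, expanding outward from the peak — single-peaked.
Every ranking is single-peaked on this axis.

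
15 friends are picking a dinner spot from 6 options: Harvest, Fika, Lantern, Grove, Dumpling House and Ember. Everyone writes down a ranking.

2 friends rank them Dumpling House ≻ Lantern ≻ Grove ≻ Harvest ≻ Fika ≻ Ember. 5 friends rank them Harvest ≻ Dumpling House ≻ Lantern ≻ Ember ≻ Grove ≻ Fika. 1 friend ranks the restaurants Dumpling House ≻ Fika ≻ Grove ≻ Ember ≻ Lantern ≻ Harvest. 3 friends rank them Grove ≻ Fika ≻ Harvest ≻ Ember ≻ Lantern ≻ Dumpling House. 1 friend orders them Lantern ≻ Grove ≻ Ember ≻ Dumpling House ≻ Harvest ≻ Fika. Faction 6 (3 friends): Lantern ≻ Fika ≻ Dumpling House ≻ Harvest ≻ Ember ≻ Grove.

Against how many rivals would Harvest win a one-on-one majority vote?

Harvest against each rival (15 friends):
Harvest vs Fika: 2+5+1 = 8 for Harvest, 7 for Fika — Harvest by 8–7.
Harvest vs Lantern: Harvest wins 8–7.
Harvest vs Grove: Harvest wins 8–7.
Harvest vs Dumpling House: Harvest, 8–7.
Harvest vs Ember: 13 to 2, Harvest.
Harvest beats Fika, Lantern, Grove, Dumpling House, Ember — 5 pairwise wins.

5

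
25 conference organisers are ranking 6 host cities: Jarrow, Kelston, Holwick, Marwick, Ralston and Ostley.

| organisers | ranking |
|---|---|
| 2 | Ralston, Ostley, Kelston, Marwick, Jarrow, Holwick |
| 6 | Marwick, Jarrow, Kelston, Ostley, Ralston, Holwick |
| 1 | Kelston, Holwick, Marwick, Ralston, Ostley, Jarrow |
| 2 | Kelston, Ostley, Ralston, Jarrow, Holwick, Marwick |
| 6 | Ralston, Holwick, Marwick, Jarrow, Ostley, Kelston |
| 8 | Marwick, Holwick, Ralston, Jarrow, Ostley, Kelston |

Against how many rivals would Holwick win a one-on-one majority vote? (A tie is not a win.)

Holwick against each rival (25 organisers):
Holwick vs Jarrow: Holwick wins 15–10.
Holwick–Kelston: Holwick 14–11.
Holwick vs Marwick: Holwick is ranked higher on 1+2+6 = 9 ballots, Marwick on 16. Marwick wins 16–9.
Holwick vs Ralston: 9 to 16, Ralston.
Holwick vs Ostley: Holwick is ranked higher on 1+6+8 = 15 ballots, Ostley on 10. Holwick wins 15–10.
Holwick beats Jarrow, Kelston, Ostley; loses to Marwick, Ralston — 3 pairwise wins.

3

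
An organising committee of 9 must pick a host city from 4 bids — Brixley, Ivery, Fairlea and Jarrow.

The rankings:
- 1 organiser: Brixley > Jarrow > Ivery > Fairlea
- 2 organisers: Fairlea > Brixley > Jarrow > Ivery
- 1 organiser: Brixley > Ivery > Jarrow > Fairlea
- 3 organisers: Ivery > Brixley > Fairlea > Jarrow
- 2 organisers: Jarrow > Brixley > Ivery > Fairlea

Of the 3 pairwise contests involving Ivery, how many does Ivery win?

Ivery against each rival (9 organisers):
Ivery vs Brixley: 3 for Ivery, 6 for Brixley — Brixley by 6–3.
Ivery vs Fairlea: Ivery, 7–2.
Ivery vs Jarrow: Jarrow, 5–4.
Ivery beats Fairlea; loses to Brixley, Jarrow — 1 pairwise win.

1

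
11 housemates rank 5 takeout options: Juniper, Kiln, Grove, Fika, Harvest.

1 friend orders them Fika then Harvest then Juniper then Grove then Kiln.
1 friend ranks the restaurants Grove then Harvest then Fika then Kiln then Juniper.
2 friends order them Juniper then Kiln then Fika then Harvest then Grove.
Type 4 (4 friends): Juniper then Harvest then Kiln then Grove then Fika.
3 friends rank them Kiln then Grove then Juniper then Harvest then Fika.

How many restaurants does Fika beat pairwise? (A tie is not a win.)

Fika against each rival (11 friends):
Fika–Juniper: Juniper 9–2.
Fika vs Kiln: Kiln, 9–2.
Fika vs Grove: Grove, 8–3.
Fika vs Harvest: 1+2 = 3 for Fika, 8 for Harvest — Harvest by 8–3.
Fika beats no one; loses to Juniper, Kiln, Grove, Harvest — 0 pairwise wins.

0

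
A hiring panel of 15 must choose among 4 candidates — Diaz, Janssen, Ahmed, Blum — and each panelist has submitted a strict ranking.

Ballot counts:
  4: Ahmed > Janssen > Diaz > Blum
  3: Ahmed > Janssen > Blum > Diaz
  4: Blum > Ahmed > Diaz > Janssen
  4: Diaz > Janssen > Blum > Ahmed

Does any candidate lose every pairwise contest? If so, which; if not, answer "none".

Pairwise majorities:
Diaz vs Janssen: Diaz, 8–7.
Diaz vs Ahmed: Ahmed, 11–4.
Diaz vs Blum: 8 to 7, Diaz.
Janssen–Ahmed: Ahmed 11–4.
Janssen vs Blum: Janssen preferred on 4+3+4 = 11 ballots; Janssen wins 11–4.
Ahmed vs Blum: 7 to 8, Blum.
Each candidate has at least one pairwise win (Diaz beats Janssen; Janssen beats Blum; Ahmed beats Diaz; Blum beats Ahmed) — no Condorcet loser.

none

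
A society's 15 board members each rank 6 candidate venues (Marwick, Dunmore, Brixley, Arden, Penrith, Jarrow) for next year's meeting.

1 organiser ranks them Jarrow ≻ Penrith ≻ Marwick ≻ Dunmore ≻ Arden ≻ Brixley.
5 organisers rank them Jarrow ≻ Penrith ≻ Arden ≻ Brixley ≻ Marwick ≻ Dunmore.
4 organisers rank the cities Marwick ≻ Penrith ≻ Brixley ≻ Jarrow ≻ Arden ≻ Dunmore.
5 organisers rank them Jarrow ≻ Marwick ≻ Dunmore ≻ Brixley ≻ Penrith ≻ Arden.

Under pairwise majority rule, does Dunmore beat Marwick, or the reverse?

No ballot ranks Dunmore above Marwick: 0.
Ballots ranking Marwick above Dunmore: 15 − 0 = 15.
Marwick wins the head-to-head 15–0.

Marwick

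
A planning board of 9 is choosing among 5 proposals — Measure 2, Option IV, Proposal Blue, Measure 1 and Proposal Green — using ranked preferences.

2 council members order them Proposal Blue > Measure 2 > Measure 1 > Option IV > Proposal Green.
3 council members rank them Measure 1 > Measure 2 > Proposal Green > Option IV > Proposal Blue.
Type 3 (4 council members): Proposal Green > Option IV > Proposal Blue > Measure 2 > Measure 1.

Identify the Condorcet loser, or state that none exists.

none

Pairwise majorities:
Measure 2 vs Option IV: Measure 2 is ranked higher on 2+3 = 5 ballots, Option IV on 4. Measure 2 wins 5–4.
Measure 2 vs Proposal Blue: Proposal Blue, 6–3.
Measure 2 vs Measure 1: Measure 2 is ranked higher on 2+4 = 6 ballots, Measure 1 on 3. Measure 2 wins 6–3.
Measure 2–Proposal Green: Measure 2 5–4.
Option IV vs Proposal Blue: 7 to 2, Option IV.
Option IV vs Measure 1: Measure 1 wins 5–4.
Option IV vs Proposal Green: Proposal Green wins 7–2.
Proposal Blue vs Measure 1: 2+4 = 6 for Proposal Blue, 3 for Measure 1 — Proposal Blue by 6–3.
Proposal Blue vs Proposal Green: 2 to 7, Proposal Green.
Measure 1 vs Proposal Green: Measure 1 wins 5–4.
No option is winless: Measure 2 beats Option IV; Option IV beats Proposal Blue; Proposal Blue beats Measure 2; Measure 1 beats Option IV; Proposal Green beats Option IV. There is no Condorcet loser.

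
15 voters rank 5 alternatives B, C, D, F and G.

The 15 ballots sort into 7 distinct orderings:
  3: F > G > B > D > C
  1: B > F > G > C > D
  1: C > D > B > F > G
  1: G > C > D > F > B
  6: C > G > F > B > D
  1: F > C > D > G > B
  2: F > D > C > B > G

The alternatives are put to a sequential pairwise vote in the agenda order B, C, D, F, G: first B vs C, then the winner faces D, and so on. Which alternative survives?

C

Round 1: B vs C — 4–11, C advances.
Round 2: C vs D — 10–5, C advances.
Round 3: C vs F — 8–7, C advances.
Round 4: C vs G — 10–5, C advances.
The agenda winner is C.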